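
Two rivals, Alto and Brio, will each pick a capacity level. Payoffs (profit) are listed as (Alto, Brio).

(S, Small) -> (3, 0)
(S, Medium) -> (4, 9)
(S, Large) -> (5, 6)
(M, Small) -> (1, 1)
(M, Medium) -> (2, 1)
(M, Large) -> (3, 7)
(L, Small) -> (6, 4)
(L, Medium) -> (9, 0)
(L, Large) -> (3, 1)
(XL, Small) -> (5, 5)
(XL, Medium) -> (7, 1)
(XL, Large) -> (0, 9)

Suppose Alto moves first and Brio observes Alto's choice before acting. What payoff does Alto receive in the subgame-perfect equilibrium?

Work backward from Brio's decision.
- S → Brio plays Medium (best of 0, 9, 6); Alto gets 4.
- M → Brio plays Large (best of 1, 1, 7); Alto gets 3.
- L → Brio plays Small (best of 4, 0, 1); Alto gets 6.
- XL → Brio plays Large (best of 5, 1, 9); Alto gets 0.
Alto's induced payoffs are 4, 3, 6, 0, so Alto commits to L. Subgame-perfect outcome: (L, Small) with payoffs (6, 4).

6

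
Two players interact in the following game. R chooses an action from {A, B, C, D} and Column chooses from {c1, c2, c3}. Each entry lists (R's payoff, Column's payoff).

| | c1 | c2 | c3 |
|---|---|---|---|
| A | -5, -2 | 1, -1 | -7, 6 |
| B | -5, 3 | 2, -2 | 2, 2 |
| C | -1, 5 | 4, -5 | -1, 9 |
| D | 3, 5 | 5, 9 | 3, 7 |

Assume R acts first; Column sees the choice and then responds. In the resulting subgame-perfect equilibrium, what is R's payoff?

5

Work backward from Column's decision.
- A → Column plays c3 (best of -2, -1, 6); R gets -7.
- B → Column plays c1 (best of 3, -2, 2); R gets -5.
- C → Column plays c3 (best of 5, -5, 9); R gets -1.
- D → Column plays c2 (best of 5, 9, 7); R gets 5.
Maximizing over -7, -5, -1, 5, R chooses D. Subgame-perfect outcome: (D, c2) with payoffs (5, 9).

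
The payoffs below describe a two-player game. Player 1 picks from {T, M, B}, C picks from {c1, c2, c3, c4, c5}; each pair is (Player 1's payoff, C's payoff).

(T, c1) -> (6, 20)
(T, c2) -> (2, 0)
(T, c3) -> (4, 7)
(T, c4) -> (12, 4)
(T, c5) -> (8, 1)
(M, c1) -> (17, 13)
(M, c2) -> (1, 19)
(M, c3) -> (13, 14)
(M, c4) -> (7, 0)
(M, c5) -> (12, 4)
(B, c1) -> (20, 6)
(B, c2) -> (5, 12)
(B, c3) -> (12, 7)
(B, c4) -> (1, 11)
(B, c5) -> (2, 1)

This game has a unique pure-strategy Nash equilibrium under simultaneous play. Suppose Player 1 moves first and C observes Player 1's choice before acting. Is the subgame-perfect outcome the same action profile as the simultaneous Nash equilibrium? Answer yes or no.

Backward induction with Player 1 moving first.
- T → C plays c1 (best of 20, 0, 7, 4, 1); Player 1 gets 6.
- M → C plays c2 (best of 13, 19, 14, 0, 4); Player 1 gets 1.
- B → C plays c2 (best of 6, 12, 7, 11, 1); Player 1 gets 5.
Maximizing over 6, 1, 5, Player 1 chooses T. Subgame-perfect outcome: (T, c1) with payoffs (6, 20).
Under simultaneous play:
Player 1's best replies: c1→B; c2→B; c3→M; c4→T; c5→M.
C's best replies: T→c1; M→c2; B→c2.
The unique mutual best reply is (B, c2), giving (5, 12).
Sequential outcome (T, c1) differs from the Nash profile (B, c2).

no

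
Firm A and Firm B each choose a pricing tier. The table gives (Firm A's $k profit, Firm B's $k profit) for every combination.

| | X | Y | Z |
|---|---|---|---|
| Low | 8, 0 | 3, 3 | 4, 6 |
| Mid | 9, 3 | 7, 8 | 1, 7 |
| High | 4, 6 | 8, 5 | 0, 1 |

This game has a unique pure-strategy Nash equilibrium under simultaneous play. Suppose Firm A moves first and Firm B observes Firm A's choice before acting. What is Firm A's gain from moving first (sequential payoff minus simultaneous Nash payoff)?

Solve by backward induction (Firm A leads).
- Low → Firm B plays Z (best of 0, 3, 6); Firm A gets 4.
- Mid → Firm B plays Y (best of 3, 8, 7); Firm A gets 7.
- High → Firm B plays X (best of 6, 5, 1); Firm A gets 4.
Maximizing over 4, 7, 4, Firm A chooses Mid. Subgame-perfect outcome: (Mid, Y) with payoffs (7, 8).
Now find the simultaneous Nash equilibrium.
Firm A's best replies: X→Mid; Y→High; Z→Low.
Firm B's best replies: Low→Z; Mid→Y; High→X.
Only (Low, Z) has each player best-responding; Nash payoffs (4, 6).
Firm A's commitment gain: 7 − 4 = 3.

3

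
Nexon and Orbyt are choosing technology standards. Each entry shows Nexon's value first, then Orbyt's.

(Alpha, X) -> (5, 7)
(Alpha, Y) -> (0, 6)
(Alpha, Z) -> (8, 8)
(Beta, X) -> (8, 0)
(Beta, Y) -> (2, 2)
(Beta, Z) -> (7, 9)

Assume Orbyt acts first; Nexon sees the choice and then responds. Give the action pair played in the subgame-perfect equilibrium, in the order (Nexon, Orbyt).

Nexon best-responds to each possible Orbyt move:
- X: BR = Beta, leader payoff 0.
- Y: BR = Beta, leader payoff 2.
- Z: BR = Alpha, leader payoff 8.
Maximizing over 0, 2, 8, Orbyt chooses Z. Subgame-perfect outcome: (Alpha, Z) with payoffs (8, 8).

(Alpha, Z)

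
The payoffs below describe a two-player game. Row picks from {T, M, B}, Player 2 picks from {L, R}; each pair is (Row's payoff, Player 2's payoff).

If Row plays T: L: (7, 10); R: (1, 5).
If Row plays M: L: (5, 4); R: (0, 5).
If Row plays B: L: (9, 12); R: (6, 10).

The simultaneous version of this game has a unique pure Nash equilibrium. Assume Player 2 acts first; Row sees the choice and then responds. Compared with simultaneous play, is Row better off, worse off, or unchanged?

Row best-responds to each possible Player 2 move:
- L: Row compares 7, 5, 9 and picks B; Player 2 would get 12.
- R: Row compares 1, 0, 6 and picks B; Player 2 would get 10.
Maximizing over 12, 10, Player 2 chooses L. Subgame-perfect outcome: (B, L) with payoffs (9, 12).
Under simultaneous play:
Row's best replies: L→B; R→B.
Player 2's best replies: T→L; M→R; B→L.
Only (B, L) has each player best-responding; Nash payoffs (9, 12).
Row earns 9 sequentially versus 9 at the Nash outcome: unchanged.

unchanged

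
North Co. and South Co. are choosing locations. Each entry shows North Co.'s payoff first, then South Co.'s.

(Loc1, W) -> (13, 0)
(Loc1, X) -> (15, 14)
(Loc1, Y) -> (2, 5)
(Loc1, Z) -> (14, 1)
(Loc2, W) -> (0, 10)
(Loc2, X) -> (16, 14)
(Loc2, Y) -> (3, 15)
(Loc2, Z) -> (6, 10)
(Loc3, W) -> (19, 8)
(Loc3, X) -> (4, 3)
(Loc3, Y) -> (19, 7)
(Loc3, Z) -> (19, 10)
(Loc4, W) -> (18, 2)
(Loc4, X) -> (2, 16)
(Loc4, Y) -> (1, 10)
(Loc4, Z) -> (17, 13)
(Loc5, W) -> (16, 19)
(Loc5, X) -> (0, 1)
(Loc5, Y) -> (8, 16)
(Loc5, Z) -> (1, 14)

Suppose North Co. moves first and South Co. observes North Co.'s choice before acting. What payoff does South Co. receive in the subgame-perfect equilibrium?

South Co. best-responds to each possible North Co. move:
- Loc1 → South Co. plays X (best of 0, 14, 5, 1); North Co. gets 15.
- Loc2 → South Co. plays Y (best of 10, 14, 15, 10); North Co. gets 3.
- Loc3 → South Co. plays Z (best of 8, 3, 7, 10); North Co. gets 19.
- Loc4 → South Co. plays X (best of 2, 16, 10, 13); North Co. gets 2.
- Loc5 → South Co. plays W (best of 19, 1, 16, 14); North Co. gets 16.
North Co.'s induced payoffs are 15, 3, 19, 2, 16, so North Co. commits to Loc3. Subgame-perfect outcome: (Loc3, Z) with payoffs (19, 10).

10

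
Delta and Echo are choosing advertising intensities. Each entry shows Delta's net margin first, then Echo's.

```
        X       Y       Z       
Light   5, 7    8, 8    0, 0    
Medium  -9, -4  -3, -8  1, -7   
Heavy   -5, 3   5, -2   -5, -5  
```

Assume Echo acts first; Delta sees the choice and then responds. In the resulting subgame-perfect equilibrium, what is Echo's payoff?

Work backward from Delta's decision.
- X: BR = Light, leader payoff 7.
- Y: BR = Light, leader payoff 8.
- Z: BR = Medium, leader payoff -7.
Echo's induced payoffs are 7, 8, -7, so Echo commits to Y. Subgame-perfect outcome: (Light, Y) with payoffs (8, 8).

8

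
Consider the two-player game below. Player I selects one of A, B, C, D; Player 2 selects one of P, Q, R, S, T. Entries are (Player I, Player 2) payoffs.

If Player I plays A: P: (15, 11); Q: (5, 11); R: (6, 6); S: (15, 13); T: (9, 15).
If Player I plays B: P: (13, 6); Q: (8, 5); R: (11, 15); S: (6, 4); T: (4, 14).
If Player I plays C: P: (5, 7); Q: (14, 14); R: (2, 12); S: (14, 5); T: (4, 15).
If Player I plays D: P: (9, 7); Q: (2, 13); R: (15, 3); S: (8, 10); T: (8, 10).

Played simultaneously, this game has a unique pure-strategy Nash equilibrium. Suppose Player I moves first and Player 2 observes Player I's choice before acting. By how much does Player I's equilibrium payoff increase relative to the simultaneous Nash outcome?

Player 2 best-responds to each possible Player I move:
- A: BR = T, leader payoff 9.
- B: BR = R, leader payoff 11.
- C: BR = T, leader payoff 4.
- D: BR = Q, leader payoff 2.
Player I's induced payoffs are 9, 11, 4, 2, so Player I commits to B. Subgame-perfect outcome: (B, R) with payoffs (11, 15).
Under simultaneous play:
Player I's best replies: P→A; Q→C; R→D; S→A; T→A.
Player 2's best replies: A→T; B→R; C→T; D→Q.
The unique mutual best reply is (A, T), giving (9, 15).
Player I's commitment gain: 11 − 9 = 2.

2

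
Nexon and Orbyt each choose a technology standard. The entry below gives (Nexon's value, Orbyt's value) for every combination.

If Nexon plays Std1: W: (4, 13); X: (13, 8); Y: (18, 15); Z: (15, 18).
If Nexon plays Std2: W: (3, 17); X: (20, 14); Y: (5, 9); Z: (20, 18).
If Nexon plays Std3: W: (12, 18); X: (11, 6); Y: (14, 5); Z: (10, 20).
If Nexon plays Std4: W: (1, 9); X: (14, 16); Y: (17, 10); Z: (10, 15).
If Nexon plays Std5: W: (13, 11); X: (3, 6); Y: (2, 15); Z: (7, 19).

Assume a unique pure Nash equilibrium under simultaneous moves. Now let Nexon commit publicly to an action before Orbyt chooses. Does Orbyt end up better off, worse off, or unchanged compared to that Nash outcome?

unchanged

Backward induction with Nexon moving first.
- Std1 → Orbyt plays Z (best of 13, 8, 15, 18); Nexon gets 15.
- Std2 → Orbyt plays Z (best of 17, 14, 9, 18); Nexon gets 20.
- Std3 → Orbyt plays Z (best of 18, 6, 5, 20); Nexon gets 10.
- Std4 → Orbyt plays X (best of 9, 16, 10, 15); Nexon gets 14.
- Std5 → Orbyt plays Z (best of 11, 6, 15, 19); Nexon gets 7.
Nexon's induced payoffs are 15, 20, 10, 14, 7, so Nexon commits to Std2. Subgame-perfect outcome: (Std2, Z) with payoffs (20, 18).
Now find the simultaneous Nash equilibrium.
Nexon's best replies: W→Std5; X→Std2; Y→Std1; Z→Std2.
Orbyt's best replies: Std1→Z; Std2→Z; Std3→Z; Std4→X; Std5→Z.
The unique mutual best reply is (Std2, Z), giving (20, 18).
Orbyt earns 18 sequentially versus 18 at the Nash outcome: unchanged.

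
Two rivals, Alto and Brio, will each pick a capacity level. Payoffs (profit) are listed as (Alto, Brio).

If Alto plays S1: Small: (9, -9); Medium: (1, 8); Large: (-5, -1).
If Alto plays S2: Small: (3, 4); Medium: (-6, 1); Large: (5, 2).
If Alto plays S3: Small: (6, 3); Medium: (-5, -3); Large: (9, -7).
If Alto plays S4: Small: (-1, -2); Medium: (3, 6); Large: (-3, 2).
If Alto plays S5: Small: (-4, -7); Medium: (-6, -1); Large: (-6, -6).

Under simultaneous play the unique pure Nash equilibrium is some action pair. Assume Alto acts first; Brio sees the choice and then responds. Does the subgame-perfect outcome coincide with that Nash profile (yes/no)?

no

Backward induction with Alto moving first.
- S1: Brio compares -9, 8, -1 and picks Medium; Alto would get 1.
- S2: Brio compares 4, 1, 2 and picks Small; Alto would get 3.
- S3: Brio compares 3, -3, -7 and picks Small; Alto would get 6.
- S4: Brio compares -2, 6, 2 and picks Medium; Alto would get 3.
- S5: Brio compares -7, -1, -6 and picks Medium; Alto would get -6.
Among 1, 3, 6, 3, -6, the best is 6 at S3. Subgame-perfect outcome: (S3, Small) with payoffs (6, 3).
For the simultaneous game, intersect best replies.
Alto's best replies: Small→S1; Medium→S4; Large→S3.
Brio's best replies: S1→Medium; S2→Small; S3→Small; S4→Medium; S5→Medium.
Only (S4, Medium) has each player best-responding; Nash payoffs (3, 6).
Sequential outcome (S3, Small) differs from the Nash profile (S4, Medium).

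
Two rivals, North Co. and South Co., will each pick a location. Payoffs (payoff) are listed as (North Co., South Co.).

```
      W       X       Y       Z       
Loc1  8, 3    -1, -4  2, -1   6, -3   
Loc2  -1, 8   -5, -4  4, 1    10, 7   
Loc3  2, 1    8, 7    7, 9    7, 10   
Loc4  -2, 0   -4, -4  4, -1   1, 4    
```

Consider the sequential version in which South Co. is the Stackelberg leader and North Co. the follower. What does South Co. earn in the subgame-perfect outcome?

North Co. best-responds to each possible South Co. move:
- W: North Co. compares 8, -1, 2, -2 and picks Loc1; South Co. would get 3.
- X: North Co. compares -1, -5, 8, -4 and picks Loc3; South Co. would get 7.
- Y: North Co. compares 2, 4, 7, 4 and picks Loc3; South Co. would get 9.
- Z: North Co. compares 6, 10, 7, 1 and picks Loc2; South Co. would get 7.
Among 3, 7, 9, 7, the best is 9 at Y. Subgame-perfect outcome: (Loc3, Y) with payoffs (7, 9).

9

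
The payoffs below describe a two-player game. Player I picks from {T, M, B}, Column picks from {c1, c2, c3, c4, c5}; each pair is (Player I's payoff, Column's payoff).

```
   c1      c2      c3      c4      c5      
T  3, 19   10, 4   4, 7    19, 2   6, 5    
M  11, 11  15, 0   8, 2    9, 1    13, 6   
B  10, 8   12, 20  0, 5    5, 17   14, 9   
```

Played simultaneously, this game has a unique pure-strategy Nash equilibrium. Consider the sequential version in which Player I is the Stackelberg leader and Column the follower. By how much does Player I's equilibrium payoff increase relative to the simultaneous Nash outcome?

1

Column best-responds to each possible Player I move:
- T: BR = c1, leader payoff 3.
- M: BR = c1, leader payoff 11.
- B: BR = c2, leader payoff 12.
Player I's induced payoffs are 3, 11, 12, so Player I commits to B. Subgame-perfect outcome: (B, c2) with payoffs (12, 20).
For the simultaneous game, intersect best replies.
Player I's best replies: c1→M; c2→M; c3→M; c4→T; c5→B.
Column's best replies: T→c1; M→c1; B→c2.
The unique mutual best reply is (M, c1), giving (11, 11).
Player I's commitment gain: 12 − 11 = 1.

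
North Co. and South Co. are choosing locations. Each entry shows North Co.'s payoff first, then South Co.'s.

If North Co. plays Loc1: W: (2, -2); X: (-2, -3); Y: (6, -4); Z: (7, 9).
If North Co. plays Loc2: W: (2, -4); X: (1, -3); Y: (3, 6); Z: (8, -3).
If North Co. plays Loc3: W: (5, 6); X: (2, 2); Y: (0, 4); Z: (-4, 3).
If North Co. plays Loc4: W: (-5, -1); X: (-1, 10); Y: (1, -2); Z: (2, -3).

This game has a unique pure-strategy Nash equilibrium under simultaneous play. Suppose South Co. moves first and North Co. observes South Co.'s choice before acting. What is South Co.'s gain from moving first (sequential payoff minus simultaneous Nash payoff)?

Work backward from North Co.'s decision.
- W: BR = Loc3, leader payoff 6.
- X: BR = Loc3, leader payoff 2.
- Y: BR = Loc1, leader payoff -4.
- Z: BR = Loc2, leader payoff -3.
Among 6, 2, -4, -3, the best is 6 at W. Subgame-perfect outcome: (Loc3, W) with payoffs (5, 6).
For the simultaneous game, intersect best replies.
North Co.'s best replies: W→Loc3; X→Loc3; Y→Loc1; Z→Loc2.
South Co.'s best replies: Loc1→Z; Loc2→Y; Loc3→W; Loc4→X.
Only (Loc3, W) has each player best-responding; Nash payoffs (5, 6).
South Co.'s commitment gain: 6 − 6 = 0.

0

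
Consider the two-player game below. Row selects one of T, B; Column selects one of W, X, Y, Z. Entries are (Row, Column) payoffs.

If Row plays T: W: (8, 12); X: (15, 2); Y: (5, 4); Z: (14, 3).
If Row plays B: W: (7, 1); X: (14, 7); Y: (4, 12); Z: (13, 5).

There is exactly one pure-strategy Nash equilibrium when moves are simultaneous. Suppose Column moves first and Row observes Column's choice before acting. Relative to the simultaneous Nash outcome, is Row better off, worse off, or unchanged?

Row best-responds to each possible Column move:
- W: BR = T, leader payoff 12.
- X: BR = T, leader payoff 2.
- Y: BR = T, leader payoff 4.
- Z: BR = T, leader payoff 3.
Among 12, 2, 4, 3, the best is 12 at W. Subgame-perfect outcome: (T, W) with payoffs (8, 12).
Now find the simultaneous Nash equilibrium.
Row's best replies: W→T; X→T; Y→T; Z→T.
Column's best replies: T→W; B→Y.
Only (T, W) has each player best-responding; Nash payoffs (8, 12).
Row earns 8 sequentially versus 8 at the Nash outcome: unchanged.

unchanged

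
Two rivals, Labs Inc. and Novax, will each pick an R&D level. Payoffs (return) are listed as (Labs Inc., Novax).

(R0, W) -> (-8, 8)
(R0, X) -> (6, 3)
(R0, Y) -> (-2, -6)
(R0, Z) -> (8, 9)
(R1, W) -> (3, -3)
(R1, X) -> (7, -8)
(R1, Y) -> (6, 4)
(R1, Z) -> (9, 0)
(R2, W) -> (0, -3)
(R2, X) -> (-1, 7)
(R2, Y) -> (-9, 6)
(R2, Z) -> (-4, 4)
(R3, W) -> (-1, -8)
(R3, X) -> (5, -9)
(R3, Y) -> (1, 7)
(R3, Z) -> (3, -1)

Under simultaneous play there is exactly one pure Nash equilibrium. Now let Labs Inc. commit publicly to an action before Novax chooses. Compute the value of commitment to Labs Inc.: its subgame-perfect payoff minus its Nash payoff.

2

Novax best-responds to each possible Labs Inc. move:
- R0: BR = Z, leader payoff 8.
- R1: BR = Y, leader payoff 6.
- R2: BR = X, leader payoff -1.
- R3: BR = Y, leader payoff 1.
Maximizing over 8, 6, -1, 1, Labs Inc. chooses R0. Subgame-perfect outcome: (R0, Z) with payoffs (8, 9).
Under simultaneous play:
Labs Inc.'s best replies: W→R1; X→R1; Y→R1; Z→R1.
Novax's best replies: R0→Z; R1→Y; R2→X; R3→Y.
Only (R1, Y) has each player best-responding; Nash payoffs (6, 4).
Labs Inc.'s commitment gain: 8 − 6 = 2.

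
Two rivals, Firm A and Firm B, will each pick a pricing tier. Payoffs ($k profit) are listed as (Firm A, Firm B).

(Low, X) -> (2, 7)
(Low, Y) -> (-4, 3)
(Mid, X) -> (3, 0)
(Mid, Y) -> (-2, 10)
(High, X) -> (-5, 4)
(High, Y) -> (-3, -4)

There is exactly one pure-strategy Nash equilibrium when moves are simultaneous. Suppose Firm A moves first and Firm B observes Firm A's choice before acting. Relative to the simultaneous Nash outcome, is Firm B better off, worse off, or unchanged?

worse off

Work backward from Firm B's decision.
- Low → Firm B plays X (best of 7, 3); Firm A gets 2.
- Mid → Firm B plays Y (best of 0, 10); Firm A gets -2.
- High → Firm B plays X (best of 4, -4); Firm A gets -5.
Maximizing over 2, -2, -5, Firm A chooses Low. Subgame-perfect outcome: (Low, X) with payoffs (2, 7).
Under simultaneous play:
Firm A's best replies: X→Mid; Y→Mid.
Firm B's best replies: Low→X; Mid→Y; High→X.
Only (Mid, Y) has each player best-responding; Nash payoffs (-2, 10).
Firm B earns 7 sequentially versus 10 at the Nash outcome: worse off.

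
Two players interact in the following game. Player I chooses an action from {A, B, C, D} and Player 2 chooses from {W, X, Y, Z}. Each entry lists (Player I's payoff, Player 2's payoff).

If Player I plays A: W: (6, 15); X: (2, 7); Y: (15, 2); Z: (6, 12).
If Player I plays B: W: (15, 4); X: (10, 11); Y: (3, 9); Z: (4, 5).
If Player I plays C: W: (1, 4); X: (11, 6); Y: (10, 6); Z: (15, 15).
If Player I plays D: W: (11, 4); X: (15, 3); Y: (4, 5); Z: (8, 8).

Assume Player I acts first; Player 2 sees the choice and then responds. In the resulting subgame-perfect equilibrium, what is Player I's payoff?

15

Player 2 best-responds to each possible Player I move:
- A: Player 2 compares 15, 7, 2, 12 and picks W; Player I would get 6.
- B: Player 2 compares 4, 11, 9, 5 and picks X; Player I would get 10.
- C: Player 2 compares 4, 6, 6, 15 and picks Z; Player I would get 15.
- D: Player 2 compares 4, 3, 5, 8 and picks Z; Player I would get 8.
Among 6, 10, 15, 8, the best is 15 at C. Subgame-perfect outcome: (C, Z) with payoffs (15, 15).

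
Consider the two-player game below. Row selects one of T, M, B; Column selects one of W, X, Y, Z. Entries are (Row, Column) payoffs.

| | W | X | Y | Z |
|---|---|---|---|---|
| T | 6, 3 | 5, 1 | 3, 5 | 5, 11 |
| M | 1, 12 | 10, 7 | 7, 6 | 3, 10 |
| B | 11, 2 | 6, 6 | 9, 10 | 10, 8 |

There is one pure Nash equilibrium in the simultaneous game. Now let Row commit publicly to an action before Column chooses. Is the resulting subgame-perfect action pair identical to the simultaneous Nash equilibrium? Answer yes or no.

Column best-responds to each possible Row move:
- T: Column compares 3, 1, 5, 11 and picks Z; Row would get 5.
- M: Column compares 12, 7, 6, 10 and picks W; Row would get 1.
- B: Column compares 2, 6, 10, 8 and picks Y; Row would get 9.
Among 5, 1, 9, the best is 9 at B. Subgame-perfect outcome: (B, Y) with payoffs (9, 10).
Under simultaneous play:
Row's best replies: W→B; X→M; Y→B; Z→B.
Column's best replies: T→Z; M→W; B→Y.
Only (B, Y) has each player best-responding; Nash payoffs (9, 10).
Sequential outcome (B, Y) coincides with the Nash profile (B, Y).

yes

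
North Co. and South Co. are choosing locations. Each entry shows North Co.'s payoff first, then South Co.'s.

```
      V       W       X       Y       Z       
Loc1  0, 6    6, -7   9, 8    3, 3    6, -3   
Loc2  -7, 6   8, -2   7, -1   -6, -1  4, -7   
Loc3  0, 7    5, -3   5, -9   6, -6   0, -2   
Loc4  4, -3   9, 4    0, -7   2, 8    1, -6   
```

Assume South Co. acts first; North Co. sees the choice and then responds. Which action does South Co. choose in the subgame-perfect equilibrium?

North Co. best-responds to each possible South Co. move:
- V: BR = Loc4, leader payoff -3.
- W: BR = Loc4, leader payoff 4.
- X: BR = Loc1, leader payoff 8.
- Y: BR = Loc3, leader payoff -6.
- Z: BR = Loc1, leader payoff -3.
Among -3, 4, 8, -6, -3, the best is 8 at X. Subgame-perfect outcome: (Loc1, X) with payoffs (9, 8).

X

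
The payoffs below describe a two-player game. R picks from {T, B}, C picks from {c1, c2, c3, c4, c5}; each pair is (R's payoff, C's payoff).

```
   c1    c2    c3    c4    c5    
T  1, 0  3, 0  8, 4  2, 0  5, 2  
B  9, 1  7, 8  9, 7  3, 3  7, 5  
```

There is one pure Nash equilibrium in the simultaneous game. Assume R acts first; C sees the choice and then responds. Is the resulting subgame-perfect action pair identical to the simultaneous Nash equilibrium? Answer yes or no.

C best-responds to each possible R move:
- T: C compares 0, 0, 4, 0, 2 and picks c3; R would get 8.
- B: C compares 1, 8, 7, 3, 5 and picks c2; R would get 7.
R's induced payoffs are 8, 7, so R commits to T. Subgame-perfect outcome: (T, c3) with payoffs (8, 4).
For the simultaneous game, intersect best replies.
R's best replies: c1→B; c2→B; c3→B; c4→B; c5→B.
C's best replies: T→c3; B→c2.
Only (B, c2) has each player best-responding; Nash payoffs (7, 8).
Sequential outcome (T, c3) differs from the Nash profile (B, c2).

no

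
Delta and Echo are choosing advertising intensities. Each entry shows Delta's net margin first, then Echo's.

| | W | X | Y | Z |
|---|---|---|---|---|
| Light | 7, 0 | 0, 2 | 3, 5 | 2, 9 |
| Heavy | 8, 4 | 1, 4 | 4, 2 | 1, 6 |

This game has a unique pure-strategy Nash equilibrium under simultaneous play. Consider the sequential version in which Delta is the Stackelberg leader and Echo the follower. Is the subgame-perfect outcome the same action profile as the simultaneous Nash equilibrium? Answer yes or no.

yes

Backward induction with Delta moving first.
- Light: Echo compares 0, 2, 5, 9 and picks Z; Delta would get 2.
- Heavy: Echo compares 4, 4, 2, 6 and picks Z; Delta would get 1.
Delta's induced payoffs are 2, 1, so Delta commits to Light. Subgame-perfect outcome: (Light, Z) with payoffs (2, 9).
Under simultaneous play:
Delta's best replies: W→Heavy; X→Heavy; Y→Heavy; Z→Light.
Echo's best replies: Light→Z; Heavy→Z.
Only (Light, Z) has each player best-responding; Nash payoffs (2, 9).
Sequential outcome (Light, Z) coincides with the Nash profile (Light, Z).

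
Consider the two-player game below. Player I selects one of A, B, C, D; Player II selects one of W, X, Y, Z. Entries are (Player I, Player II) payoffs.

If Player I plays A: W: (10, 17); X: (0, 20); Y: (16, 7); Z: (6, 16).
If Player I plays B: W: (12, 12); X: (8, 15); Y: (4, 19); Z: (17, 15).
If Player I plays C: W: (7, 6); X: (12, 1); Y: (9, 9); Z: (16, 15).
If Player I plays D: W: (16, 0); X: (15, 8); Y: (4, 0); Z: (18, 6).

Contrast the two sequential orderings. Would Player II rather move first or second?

If Player I leads: Player II's best replies are A→X, B→Y, C→Z, D→X; Player I's induced payoffs 0, 4, 16, 15; outcome (C, Z), payoffs (16, 15).
If Player II leads: Player I's best replies are W→D, X→D, Y→A, Z→D; Player II's induced payoffs 0, 8, 7, 6; outcome (D, X), payoffs (15, 8).
Player II gets 8 moving first and 15 moving second, so Player II prefers to move second.

second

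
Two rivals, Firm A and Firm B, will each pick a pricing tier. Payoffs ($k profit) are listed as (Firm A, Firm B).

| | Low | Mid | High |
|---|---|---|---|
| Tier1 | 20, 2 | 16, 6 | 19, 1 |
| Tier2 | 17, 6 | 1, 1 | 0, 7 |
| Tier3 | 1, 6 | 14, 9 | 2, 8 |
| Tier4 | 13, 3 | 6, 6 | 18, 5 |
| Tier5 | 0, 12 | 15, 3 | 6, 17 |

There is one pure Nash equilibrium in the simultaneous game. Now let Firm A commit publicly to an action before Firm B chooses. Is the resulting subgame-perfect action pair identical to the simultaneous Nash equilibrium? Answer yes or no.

yes

Solve by backward induction (Firm A leads).
- Tier1: Firm B compares 2, 6, 1 and picks Mid; Firm A would get 16.
- Tier2: Firm B compares 6, 1, 7 and picks High; Firm A would get 0.
- Tier3: Firm B compares 6, 9, 8 and picks Mid; Firm A would get 14.
- Tier4: Firm B compares 3, 6, 5 and picks Mid; Firm A would get 6.
- Tier5: Firm B compares 12, 3, 17 and picks High; Firm A would get 6.
Firm A's induced payoffs are 16, 0, 14, 6, 6, so Firm A commits to Tier1. Subgame-perfect outcome: (Tier1, Mid) with payoffs (16, 6).
Now find the simultaneous Nash equilibrium.
Firm A's best replies: Low→Tier1; Mid→Tier1; High→Tier1.
Firm B's best replies: Tier1→Mid; Tier2→High; Tier3→Mid; Tier4→Mid; Tier5→High.
Only (Tier1, Mid) has each player best-responding; Nash payoffs (16, 6).
Sequential outcome (Tier1, Mid) coincides with the Nash profile (Tier1, Mid).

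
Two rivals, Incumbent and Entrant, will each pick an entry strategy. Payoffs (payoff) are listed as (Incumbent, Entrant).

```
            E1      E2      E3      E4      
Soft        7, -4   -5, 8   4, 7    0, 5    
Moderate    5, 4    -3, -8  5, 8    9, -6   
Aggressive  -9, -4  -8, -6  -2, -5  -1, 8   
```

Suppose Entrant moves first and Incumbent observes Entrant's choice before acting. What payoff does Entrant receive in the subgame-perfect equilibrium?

Incumbent best-responds to each possible Entrant move:
- E1: BR = Soft, leader payoff -4.
- E2: BR = Moderate, leader payoff -8.
- E3: BR = Moderate, leader payoff 8.
- E4: BR = Moderate, leader payoff -6.
Entrant's induced payoffs are -4, -8, 8, -6, so Entrant commits to E3. Subgame-perfect outcome: (Moderate, E3) with payoffs (5, 8).

8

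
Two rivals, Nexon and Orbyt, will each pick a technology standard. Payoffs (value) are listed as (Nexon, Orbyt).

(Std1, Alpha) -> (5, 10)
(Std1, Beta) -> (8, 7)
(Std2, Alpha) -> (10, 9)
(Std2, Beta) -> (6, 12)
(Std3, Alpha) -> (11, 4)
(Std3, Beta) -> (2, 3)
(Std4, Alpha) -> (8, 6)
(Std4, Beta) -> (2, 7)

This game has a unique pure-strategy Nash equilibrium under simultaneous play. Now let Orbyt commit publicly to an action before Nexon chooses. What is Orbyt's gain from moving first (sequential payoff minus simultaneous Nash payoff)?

3

Nexon best-responds to each possible Orbyt move:
- Alpha → Nexon plays Std3 (best of 5, 10, 11, 8); Orbyt gets 4.
- Beta → Nexon plays Std1 (best of 8, 6, 2, 2); Orbyt gets 7.
Maximizing over 4, 7, Orbyt chooses Beta. Subgame-perfect outcome: (Std1, Beta) with payoffs (8, 7).
For the simultaneous game, intersect best replies.
Nexon's best replies: Alpha→Std3; Beta→Std1.
Orbyt's best replies: Std1→Alpha; Std2→Beta; Std3→Alpha; Std4→Beta.
Only (Std3, Alpha) has each player best-responding; Nash payoffs (11, 4).
Orbyt's commitment gain: 7 − 4 = 3.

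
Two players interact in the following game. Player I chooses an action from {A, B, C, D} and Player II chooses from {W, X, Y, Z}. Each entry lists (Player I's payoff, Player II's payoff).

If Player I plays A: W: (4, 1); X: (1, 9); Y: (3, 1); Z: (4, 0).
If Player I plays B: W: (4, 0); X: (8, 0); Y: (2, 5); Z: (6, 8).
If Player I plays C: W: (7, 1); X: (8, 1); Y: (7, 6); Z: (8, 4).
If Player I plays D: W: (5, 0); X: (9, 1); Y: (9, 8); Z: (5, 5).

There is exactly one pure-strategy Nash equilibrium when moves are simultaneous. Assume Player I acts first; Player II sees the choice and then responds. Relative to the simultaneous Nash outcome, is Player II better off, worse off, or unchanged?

unchanged

Work backward from Player II's decision.
- A → Player II plays X (best of 1, 9, 1, 0); Player I gets 1.
- B → Player II plays Z (best of 0, 0, 5, 8); Player I gets 6.
- C → Player II plays Y (best of 1, 1, 6, 4); Player I gets 7.
- D → Player II plays Y (best of 0, 1, 8, 5); Player I gets 9.
Maximizing over 1, 6, 7, 9, Player I chooses D. Subgame-perfect outcome: (D, Y) with payoffs (9, 8).
Now find the simultaneous Nash equilibrium.
Player I's best replies: W→C; X→D; Y→D; Z→C.
Player II's best replies: A→X; B→Z; C→Y; D→Y.
Only (D, Y) has each player best-responding; Nash payoffs (9, 8).
Player II earns 8 sequentially versus 8 at the Nash outcome: unchanged.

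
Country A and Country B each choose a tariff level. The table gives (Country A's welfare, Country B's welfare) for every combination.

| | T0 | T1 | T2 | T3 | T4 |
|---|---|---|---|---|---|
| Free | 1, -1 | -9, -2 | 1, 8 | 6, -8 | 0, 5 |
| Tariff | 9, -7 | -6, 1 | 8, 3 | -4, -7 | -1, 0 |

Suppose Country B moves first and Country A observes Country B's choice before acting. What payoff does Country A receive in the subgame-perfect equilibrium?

Country A best-responds to each possible Country B move:
- T0 → Country A plays Tariff (best of 1, 9); Country B gets -7.
- T1 → Country A plays Tariff (best of -9, -6); Country B gets 1.
- T2 → Country A plays Tariff (best of 1, 8); Country B gets 3.
- T3 → Country A plays Free (best of 6, -4); Country B gets -8.
- T4 → Country A plays Free (best of 0, -1); Country B gets 5.
Country B's induced payoffs are -7, 1, 3, -8, 5, so Country B commits to T4. Subgame-perfect outcome: (Free, T4) with payoffs (0, 5).

0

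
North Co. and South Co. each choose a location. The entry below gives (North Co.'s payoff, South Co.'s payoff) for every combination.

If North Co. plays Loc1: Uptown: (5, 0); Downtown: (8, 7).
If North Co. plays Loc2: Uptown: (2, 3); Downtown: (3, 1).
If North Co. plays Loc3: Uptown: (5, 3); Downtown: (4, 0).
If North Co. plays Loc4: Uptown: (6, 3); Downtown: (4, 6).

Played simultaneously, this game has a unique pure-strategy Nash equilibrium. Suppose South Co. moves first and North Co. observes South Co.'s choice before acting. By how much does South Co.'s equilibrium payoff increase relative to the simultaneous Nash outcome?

North Co. best-responds to each possible South Co. move:
- Uptown: BR = Loc4, leader payoff 3.
- Downtown: BR = Loc1, leader payoff 7.
South Co.'s induced payoffs are 3, 7, so South Co. commits to Downtown. Subgame-perfect outcome: (Loc1, Downtown) with payoffs (8, 7).
Under simultaneous play:
North Co.'s best replies: Uptown→Loc4; Downtown→Loc1.
South Co.'s best replies: Loc1→Downtown; Loc2→Uptown; Loc3→Uptown; Loc4→Downtown.
The unique mutual best reply is (Loc1, Downtown), giving (8, 7).
South Co.'s commitment gain: 7 − 7 = 0.

0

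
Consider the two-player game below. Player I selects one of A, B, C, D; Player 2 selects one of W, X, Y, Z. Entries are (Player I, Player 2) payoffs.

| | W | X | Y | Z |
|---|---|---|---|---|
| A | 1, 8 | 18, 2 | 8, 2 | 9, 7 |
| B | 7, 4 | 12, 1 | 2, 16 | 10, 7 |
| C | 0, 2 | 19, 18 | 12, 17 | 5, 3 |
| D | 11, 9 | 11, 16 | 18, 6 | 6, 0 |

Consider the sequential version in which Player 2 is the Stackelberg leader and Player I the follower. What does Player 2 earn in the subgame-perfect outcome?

18

Player I best-responds to each possible Player 2 move:
- W → Player I plays D (best of 1, 7, 0, 11); Player 2 gets 9.
- X → Player I plays C (best of 18, 12, 19, 11); Player 2 gets 18.
- Y → Player I plays D (best of 8, 2, 12, 18); Player 2 gets 6.
- Z → Player I plays B (best of 9, 10, 5, 6); Player 2 gets 7.
Among 9, 18, 6, 7, the best is 18 at X. Subgame-perfect outcome: (C, X) with payoffs (19, 18).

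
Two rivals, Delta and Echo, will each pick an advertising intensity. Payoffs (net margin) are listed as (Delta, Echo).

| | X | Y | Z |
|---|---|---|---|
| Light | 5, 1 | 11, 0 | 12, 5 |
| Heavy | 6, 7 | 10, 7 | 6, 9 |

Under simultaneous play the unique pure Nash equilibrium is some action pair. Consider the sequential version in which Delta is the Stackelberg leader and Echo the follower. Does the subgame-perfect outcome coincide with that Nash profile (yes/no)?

yes

Backward induction with Delta moving first.
- Light: Echo compares 1, 0, 5 and picks Z; Delta would get 12.
- Heavy: Echo compares 7, 7, 9 and picks Z; Delta would get 6.
Maximizing over 12, 6, Delta chooses Light. Subgame-perfect outcome: (Light, Z) with payoffs (12, 5).
For the simultaneous game, intersect best replies.
Delta's best replies: X→Heavy; Y→Light; Z→Light.
Echo's best replies: Light→Z; Heavy→Z.
The unique mutual best reply is (Light, Z), giving (12, 5).
Sequential outcome (Light, Z) coincides with the Nash profile (Light, Z).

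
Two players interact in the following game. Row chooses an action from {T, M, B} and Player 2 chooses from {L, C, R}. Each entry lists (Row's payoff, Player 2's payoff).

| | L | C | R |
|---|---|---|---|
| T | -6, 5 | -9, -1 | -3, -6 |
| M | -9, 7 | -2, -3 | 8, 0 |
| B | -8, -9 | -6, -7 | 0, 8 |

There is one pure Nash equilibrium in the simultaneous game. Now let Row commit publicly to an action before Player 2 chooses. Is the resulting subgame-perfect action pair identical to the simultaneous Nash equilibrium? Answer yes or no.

no

Solve by backward induction (Row leads).
- T → Player 2 plays L (best of 5, -1, -6); Row gets -6.
- M → Player 2 plays L (best of 7, -3, 0); Row gets -9.
- B → Player 2 plays R (best of -9, -7, 8); Row gets 0.
Maximizing over -6, -9, 0, Row chooses B. Subgame-perfect outcome: (B, R) with payoffs (0, 8).
Under simultaneous play:
Row's best replies: L→T; C→M; R→M.
Player 2's best replies: T→L; M→L; B→R.
The unique mutual best reply is (T, L), giving (-6, 5).
Sequential outcome (B, R) differs from the Nash profile (T, L).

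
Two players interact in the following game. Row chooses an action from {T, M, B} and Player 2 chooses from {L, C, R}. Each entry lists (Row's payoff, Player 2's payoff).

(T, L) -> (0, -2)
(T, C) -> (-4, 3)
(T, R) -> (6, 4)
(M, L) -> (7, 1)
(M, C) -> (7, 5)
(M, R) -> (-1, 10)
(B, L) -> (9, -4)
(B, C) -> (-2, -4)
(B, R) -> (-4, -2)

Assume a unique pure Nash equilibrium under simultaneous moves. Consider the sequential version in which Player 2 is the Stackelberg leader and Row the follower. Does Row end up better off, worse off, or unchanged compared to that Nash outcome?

better off

Solve by backward induction (Player 2 leads).
- L: BR = B, leader payoff -4.
- C: BR = M, leader payoff 5.
- R: BR = T, leader payoff 4.
Player 2's induced payoffs are -4, 5, 4, so Player 2 commits to C. Subgame-perfect outcome: (M, C) with payoffs (7, 5).
Under simultaneous play:
Row's best replies: L→B; C→M; R→T.
Player 2's best replies: T→R; M→R; B→R.
The unique mutual best reply is (T, R), giving (6, 4).
Row earns 7 sequentially versus 6 at the Nash outcome: better off.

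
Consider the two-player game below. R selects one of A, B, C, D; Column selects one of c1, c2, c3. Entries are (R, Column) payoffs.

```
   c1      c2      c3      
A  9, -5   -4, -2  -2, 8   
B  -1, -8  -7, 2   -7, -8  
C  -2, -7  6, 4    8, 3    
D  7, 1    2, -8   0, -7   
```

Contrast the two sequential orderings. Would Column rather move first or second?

first

If R leads: Column's best replies are A→c3, B→c2, C→c2, D→c1; R's induced payoffs -2, -7, 6, 7; outcome (D, c1), payoffs (7, 1).
If Column leads: R's best replies are c1→A, c2→C, c3→C; Column's induced payoffs -5, 4, 3; outcome (C, c2), payoffs (6, 4).
Column gets 4 moving first and 1 moving second, so Column prefers to move first.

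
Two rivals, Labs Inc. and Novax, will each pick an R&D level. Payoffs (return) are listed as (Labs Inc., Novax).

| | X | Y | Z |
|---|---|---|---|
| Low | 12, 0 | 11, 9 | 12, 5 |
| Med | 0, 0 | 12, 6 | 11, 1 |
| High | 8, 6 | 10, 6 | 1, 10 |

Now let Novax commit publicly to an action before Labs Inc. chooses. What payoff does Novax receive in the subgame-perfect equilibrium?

Backward induction with Novax moving first.
- X → Labs Inc. plays Low (best of 12, 0, 8); Novax gets 0.
- Y → Labs Inc. plays Med (best of 11, 12, 10); Novax gets 6.
- Z → Labs Inc. plays Low (best of 12, 11, 1); Novax gets 5.
Novax's induced payoffs are 0, 6, 5, so Novax commits to Y. Subgame-perfect outcome: (Med, Y) with payoffs (12, 6).

6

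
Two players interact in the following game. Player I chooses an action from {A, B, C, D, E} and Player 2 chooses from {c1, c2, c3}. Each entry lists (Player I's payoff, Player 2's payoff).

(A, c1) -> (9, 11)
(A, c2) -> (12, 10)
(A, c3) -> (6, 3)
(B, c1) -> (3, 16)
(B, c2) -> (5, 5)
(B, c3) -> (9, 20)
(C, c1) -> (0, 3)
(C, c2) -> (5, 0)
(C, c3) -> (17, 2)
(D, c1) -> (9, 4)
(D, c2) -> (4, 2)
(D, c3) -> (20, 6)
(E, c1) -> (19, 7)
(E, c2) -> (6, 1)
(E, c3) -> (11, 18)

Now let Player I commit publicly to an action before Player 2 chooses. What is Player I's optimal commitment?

D

Player 2 best-responds to each possible Player I move:
- A: BR = c1, leader payoff 9.
- B: BR = c3, leader payoff 9.
- C: BR = c1, leader payoff 0.
- D: BR = c3, leader payoff 20.
- E: BR = c3, leader payoff 11.
Among 9, 9, 0, 20, 11, the best is 20 at D. Subgame-perfect outcome: (D, c3) with payoffs (20, 6).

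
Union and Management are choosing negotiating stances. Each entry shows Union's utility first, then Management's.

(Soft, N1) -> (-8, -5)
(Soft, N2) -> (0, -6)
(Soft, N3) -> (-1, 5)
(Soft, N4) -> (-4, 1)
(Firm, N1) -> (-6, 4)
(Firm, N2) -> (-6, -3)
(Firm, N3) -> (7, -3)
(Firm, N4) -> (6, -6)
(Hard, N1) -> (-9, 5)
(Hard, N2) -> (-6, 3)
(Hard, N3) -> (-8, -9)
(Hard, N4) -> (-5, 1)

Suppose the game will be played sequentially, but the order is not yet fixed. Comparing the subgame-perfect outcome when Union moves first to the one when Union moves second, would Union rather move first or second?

first

If Union leads: Management's best replies are Soft→N3, Firm→N1, Hard→N1; Union's induced payoffs -1, -6, -9; outcome (Soft, N3), payoffs (-1, 5).
If Management leads: Union's best replies are N1→Firm, N2→Soft, N3→Firm, N4→Firm; Management's induced payoffs 4, -6, -3, -6; outcome (Firm, N1), payoffs (-6, 4).
Union gets -1 moving first and -6 moving second, so Union prefers to move first.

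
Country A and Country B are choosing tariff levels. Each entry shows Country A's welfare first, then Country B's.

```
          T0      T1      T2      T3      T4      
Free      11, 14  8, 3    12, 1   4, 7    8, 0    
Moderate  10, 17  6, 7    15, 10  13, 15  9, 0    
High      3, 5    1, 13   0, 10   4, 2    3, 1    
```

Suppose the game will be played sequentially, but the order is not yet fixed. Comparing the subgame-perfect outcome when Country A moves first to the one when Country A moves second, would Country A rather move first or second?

If Country A leads: Country B's best replies are Free→T0, Moderate→T0, High→T1; Country A's induced payoffs 11, 10, 1; outcome (Free, T0), payoffs (11, 14).
If Country B leads: Country A's best replies are T0→Free, T1→Free, T2→Moderate, T3→Moderate, T4→Moderate; Country B's induced payoffs 14, 3, 10, 15, 0; outcome (Moderate, T3), payoffs (13, 15).
Country A gets 11 moving first and 13 moving second, so Country A prefers to move second.

second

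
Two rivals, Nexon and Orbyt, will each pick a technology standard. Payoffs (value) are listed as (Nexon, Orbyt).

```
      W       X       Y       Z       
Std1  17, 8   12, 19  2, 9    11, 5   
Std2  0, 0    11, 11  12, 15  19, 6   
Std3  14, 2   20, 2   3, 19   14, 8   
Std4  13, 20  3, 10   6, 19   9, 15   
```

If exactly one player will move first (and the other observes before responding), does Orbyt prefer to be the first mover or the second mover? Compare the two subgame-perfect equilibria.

If Nexon leads: Orbyt's best replies are Std1→X, Std2→Y, Std3→Y, Std4→W; Nexon's induced payoffs 12, 12, 3, 13; outcome (Std4, W), payoffs (13, 20).
If Orbyt leads: Nexon's best replies are W→Std1, X→Std3, Y→Std2, Z→Std2; Orbyt's induced payoffs 8, 2, 15, 6; outcome (Std2, Y), payoffs (12, 15).
Orbyt gets 15 moving first and 20 moving second, so Orbyt prefers to move second.

second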